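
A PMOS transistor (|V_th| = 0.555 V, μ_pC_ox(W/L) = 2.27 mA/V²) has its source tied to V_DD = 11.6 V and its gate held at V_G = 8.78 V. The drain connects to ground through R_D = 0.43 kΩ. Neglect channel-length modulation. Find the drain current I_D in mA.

I_D = 5.82 mA

V_SG = V_DD − V_G = 11.6 − 8.78 = 2.82 V, so V_ov = 2.82 − 0.555 = 2.27 V.
Assume saturation: I_D = ½ k_p V_ov² = 0.5 × 2.27 × 2.27² = 5.82 mA, giving V_SD = V_DD − I_D R_D = 11.6 − 5.82 × 0.43 = 9.1 V.
V_SD = 9.1 V ≥ V_ov = 2.27 V, confirming saturation.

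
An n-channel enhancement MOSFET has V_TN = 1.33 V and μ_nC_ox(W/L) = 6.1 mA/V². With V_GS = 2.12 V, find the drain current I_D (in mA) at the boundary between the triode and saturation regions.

At the boundary V_DS = V_ov = V_GS − V_TN = 2.12 − 1.33 = 0.79 V.
I_D = ½ k_n V_ov² = 0.5 × 6.1 × 0.79² = 1.9 mA.

I_D = 1.90 mA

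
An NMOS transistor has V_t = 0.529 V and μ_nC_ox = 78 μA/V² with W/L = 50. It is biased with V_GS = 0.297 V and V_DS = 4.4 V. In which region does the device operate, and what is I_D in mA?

V_GS = 0.297 V < V_t = 0.529 V, so the transistor is in cutoff.

Cutoff; I_D = 0 mA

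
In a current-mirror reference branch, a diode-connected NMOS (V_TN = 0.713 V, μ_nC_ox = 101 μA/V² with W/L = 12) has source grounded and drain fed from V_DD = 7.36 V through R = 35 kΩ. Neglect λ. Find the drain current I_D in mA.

I_D = 0.175 mA

With gate tied to drain, V_GS = V_DS ≥ V_GS − V_TN, so the device is in saturation.
k_n = μ_nC_ox · (W/L) = 1.212 mA/V².
KCL at the drain: ½ k_n (V_GS − V_TN)² = (V_DD − V_GS)/R.
Let x = V_GS − 0.713. Then 21.2 x² + x − 6.647 = 0, giving x = 0.537 V (positive root), so V_GS = 1.25 V.
I_D = (V_DD − V_GS)/R = (7.36 − 1.25) / 35 = 0.175 mA.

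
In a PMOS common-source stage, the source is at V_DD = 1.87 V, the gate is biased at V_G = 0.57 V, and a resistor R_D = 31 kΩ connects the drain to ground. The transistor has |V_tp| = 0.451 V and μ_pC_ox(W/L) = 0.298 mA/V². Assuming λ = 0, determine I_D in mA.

I_D = 0.0525 mA

V_SG = V_DD − V_G = 1.87 − 0.57 = 1.3 V, so V_ov = 1.3 − 0.451 = 0.849 V.
Assume saturation: I_D = ½ k_p V_ov² = 0.5 × 0.298 × 0.849² = 0.107 mA, giving V_SD = V_DD − I_D R_D = 1.87 − 0.107 × 31 = -1.46 V.
But -1.46 V < V_ov = 0.849 V, so the device is actually in triode.
In triode I_D = k_p[V_ov V_SD − ½ V_SD²] and I_D = (V_DD − V_SD)/R_D. Equating: 4.62 V_SD² − 8.843 V_SD + 1.87 = 0, giving V_SD = 0.242 V (the root below V_ov).
I_D = (1.87 − 0.242) / 31 = 0.0525 mA.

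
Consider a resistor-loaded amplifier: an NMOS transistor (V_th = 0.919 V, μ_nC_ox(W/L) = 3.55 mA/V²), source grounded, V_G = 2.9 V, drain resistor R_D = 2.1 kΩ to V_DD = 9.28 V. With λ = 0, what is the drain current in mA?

V_GS = V_G = 2.9 V, so V_ov = 2.9 − 0.919 = 1.98 V.
Assume saturation: I_D = ½ k_n V_ov² = 0.5 × 3.55 × 1.98² = 6.97 mA, giving V_DS = V_DD − I_D R_D = 9.28 − 6.97 × 2.1 = -5.35 V.
But -5.35 V < V_ov = 1.98 V, so the device is actually in triode.
In triode I_D = k_n[V_ov V_DS − ½ V_DS²] and I_D = (V_DD − V_DS)/R_D. Equating: 3.73 V_DS² − 15.77 V_DS + 9.28 = 0, giving V_DS = 0.707 V (the root below V_ov).
I_D = (9.28 − 0.707) / 2.1 = 4.08 mA.

I_D = 4.08 mA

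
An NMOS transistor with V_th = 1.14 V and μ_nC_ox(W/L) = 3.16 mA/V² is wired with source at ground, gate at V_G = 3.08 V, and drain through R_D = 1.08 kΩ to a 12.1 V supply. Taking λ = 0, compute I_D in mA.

V_GS = V_G = 3.08 V, so V_ov = 3.08 − 1.14 = 1.94 V.
Assume saturation: I_D = ½ k_n V_ov² = 0.5 × 3.16 × 1.94² = 5.95 mA, giving V_DS = V_DD − I_D R_D = 12.1 − 5.95 × 1.08 = 5.68 V.
V_DS = 5.68 V ≥ V_ov = 1.94 V, confirming saturation.

I_D = 5.95 mA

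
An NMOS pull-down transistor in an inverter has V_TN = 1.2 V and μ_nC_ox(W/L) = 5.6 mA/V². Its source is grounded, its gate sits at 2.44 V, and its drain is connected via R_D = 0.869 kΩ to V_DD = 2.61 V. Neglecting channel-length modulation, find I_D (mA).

V_GS = V_G = 2.44 V, so V_ov = 2.44 − 1.2 = 1.24 V.
Assume saturation: I_D = ½ k_n V_ov² = 0.5 × 5.6 × 1.24² = 4.31 mA, giving V_DS = V_DD − I_D R_D = 2.61 − 4.31 × 0.869 = -1.13 V.
But -1.13 V < V_ov = 1.24 V, so the device is actually in triode.
In triode I_D = k_n[V_ov V_DS − ½ V_DS²] and I_D = (V_DD − V_DS)/R_D. Equating: 2.43 V_DS² − 7.034 V_DS + 2.61 = 0, giving V_DS = 0.437 V (the root below V_ov).
I_D = (2.61 − 0.437) / 0.869 = 2.5 mA.

I_D = 2.50 mA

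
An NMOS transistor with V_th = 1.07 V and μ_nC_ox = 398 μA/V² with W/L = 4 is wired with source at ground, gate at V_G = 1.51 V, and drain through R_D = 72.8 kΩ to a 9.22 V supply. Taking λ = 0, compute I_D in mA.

V_GS = V_G = 1.51 V, so V_ov = 1.51 − 1.07 = 0.44 V.
k_n = μ_nC_ox · (W/L) = 1.592 mA/V².
Assume saturation: I_D = ½ k_n V_ov² = 0.5 × 1.592 × 0.44² = 0.154 mA, giving V_DS = V_DD − I_D R_D = 9.22 − 0.154 × 72.8 = -2 V.
But -2 V < V_ov = 0.44 V, so the device is actually in triode.
In triode I_D = k_n[V_ov V_DS − ½ V_DS²] and I_D = (V_DD − V_DS)/R_D. Equating: 57.9 V_DS² − 51.99 V_DS + 9.22 = 0, giving V_DS = 0.243 V (the root below V_ov).
I_D = (9.22 − 0.243) / 72.8 = 0.123 mA.

I_D = 0.123 mA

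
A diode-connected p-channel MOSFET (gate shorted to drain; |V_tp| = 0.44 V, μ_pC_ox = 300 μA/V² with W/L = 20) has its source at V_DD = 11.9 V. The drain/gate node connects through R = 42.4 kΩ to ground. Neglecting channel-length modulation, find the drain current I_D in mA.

I_D = 0.263 mA

With gate tied to drain, V_SG = V_SD ≥ V_SG − |V_tp|, so the device is in saturation.
k_p = μ_pC_ox · (W/L) = 6 mA/V².
KCL at the drain: ½ k_p (V_SG − |V_tp|)² = (V_DD − V_SG)/R.
Let x = V_SG − 0.44. Then 127 x² + x − 11.46 = 0, giving x = 0.296 V (positive root), so V_SG = 0.736 V.
I_D = (V_DD − V_SG)/R = (11.9 − 0.736) / 42.4 = 0.263 mA.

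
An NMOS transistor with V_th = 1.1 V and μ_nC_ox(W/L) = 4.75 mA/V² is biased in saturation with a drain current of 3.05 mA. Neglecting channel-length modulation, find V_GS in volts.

V_GS = 2.23 V

In saturation I_D = ½ k_n (V_GS − V_th)², so V_GS − V_th = √(2 I_D / k_n) = √(2 × 3.05 / 4.75) = 1.13 V.
V_GS = 1.1 + 1.13 = 2.23 V.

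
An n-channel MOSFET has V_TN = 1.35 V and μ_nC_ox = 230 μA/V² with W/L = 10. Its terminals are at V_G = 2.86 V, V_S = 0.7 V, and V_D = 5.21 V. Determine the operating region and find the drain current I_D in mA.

V_GS = V_G − V_S = 2.86 − 0.7 = 2.16 V; V_DS = V_D − V_S = 5.21 − 0.7 = 4.51 V.
k_n = μ_nC_ox · (W/L) = 2.3 mA/V².
V_ov = V_GS − V_TN = 2.16 − 1.35 = 0.81 V.
Since V_DS = 4.51 V ≥ V_ov = 0.81 V, the device is in saturation.
I_D = ½ k_n V_ov² = 0.5 × 2.3 × 0.81² = 0.755 mA.

Saturation; I_D = 0.755 mA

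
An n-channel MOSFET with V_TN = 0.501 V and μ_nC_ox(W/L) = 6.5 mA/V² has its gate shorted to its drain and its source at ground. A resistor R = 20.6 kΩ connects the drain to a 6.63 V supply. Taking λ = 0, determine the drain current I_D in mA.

I_D = 0.283 mA

With gate tied to drain, V_GS = V_DS ≥ V_GS − V_TN, so the device is in saturation.
KCL at the drain: ½ k_n (V_GS − V_TN)² = (V_DD − V_GS)/R.
Let x = V_GS − 0.501. Then 67 x² + x − 6.129 = 0, giving x = 0.295 V (positive root), so V_GS = 0.796 V.
I_D = (V_DD − V_GS)/R = (6.63 − 0.796) / 20.6 = 0.283 mA.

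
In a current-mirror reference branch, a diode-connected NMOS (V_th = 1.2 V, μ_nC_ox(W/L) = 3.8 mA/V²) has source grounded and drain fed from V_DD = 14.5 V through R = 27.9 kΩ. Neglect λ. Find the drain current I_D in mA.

With gate tied to drain, V_GS = V_DS ≥ V_GS − V_th, so the device is in saturation.
KCL at the drain: ½ k_n (V_GS − V_th)² = (V_DD − V_GS)/R.
Let x = V_GS − 1.2. Then 53 x² + x − 13.3 = 0, giving x = 0.492 V (positive root), so V_GS = 1.69 V.
I_D = (V_DD − V_GS)/R = (14.5 − 1.69) / 27.9 = 0.459 mA.

I_D = 0.459 mA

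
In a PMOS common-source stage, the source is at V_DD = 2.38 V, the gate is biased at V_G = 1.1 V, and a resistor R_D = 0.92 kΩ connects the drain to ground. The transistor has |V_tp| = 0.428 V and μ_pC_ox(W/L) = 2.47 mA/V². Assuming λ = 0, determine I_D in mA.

I_D = 0.896 mA

V_SG = V_DD − V_G = 2.38 − 1.1 = 1.28 V, so V_ov = 1.28 − 0.428 = 0.852 V.
Assume saturation: I_D = ½ k_p V_ov² = 0.5 × 2.47 × 0.852² = 0.896 mA, giving V_SD = V_DD − I_D R_D = 2.38 − 0.896 × 0.92 = 1.56 V.
V_SD = 1.56 V ≥ V_ov = 0.852 V, confirming saturation.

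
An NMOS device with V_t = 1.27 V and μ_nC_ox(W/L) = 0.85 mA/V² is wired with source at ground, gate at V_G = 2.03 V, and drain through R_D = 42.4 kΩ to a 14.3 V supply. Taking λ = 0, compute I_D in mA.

V_GS = V_G = 2.03 V, so V_ov = 2.03 − 1.27 = 0.76 V.
Assume saturation: I_D = ½ k_n V_ov² = 0.5 × 0.85 × 0.76² = 0.245 mA, giving V_DS = V_DD − I_D R_D = 14.3 − 0.245 × 42.4 = 3.89 V.
V_DS = 3.89 V ≥ V_ov = 0.76 V, confirming saturation.

I_D = 0.245 mA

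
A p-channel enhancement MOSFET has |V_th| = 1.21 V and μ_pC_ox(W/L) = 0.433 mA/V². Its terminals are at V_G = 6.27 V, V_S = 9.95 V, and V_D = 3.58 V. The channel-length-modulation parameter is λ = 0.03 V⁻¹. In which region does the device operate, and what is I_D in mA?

V_SG = V_S − V_G = 9.95 − 6.27 = 3.68 V; V_SD = V_S − V_D = 9.95 − 3.58 = 6.37 V.
V_ov = V_SG − |V_th| = 3.68 − 1.21 = 2.47 V.
Since V_SD = 6.37 V ≥ V_ov = 2.47 V, the device is in saturation.
I_D = ½ k_p V_ov² (1 + λ V_SD) = 0.5 × 0.433 × 2.47² × (1 + 0.03 × 6.37) = 1.57 mA.

Saturation; I_D = 1.57 mA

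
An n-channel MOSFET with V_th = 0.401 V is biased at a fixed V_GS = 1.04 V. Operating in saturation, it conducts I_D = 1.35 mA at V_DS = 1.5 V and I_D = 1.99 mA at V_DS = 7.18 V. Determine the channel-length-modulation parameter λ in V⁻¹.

With V_GS fixed, I_D ∝ (1 + λ V_DS) in saturation, so I_D2/I_D1 = (1 + λ V_DS2)/(1 + λ V_DS1).
1.99/1.35 = 1.474 = (1 + 7.18 λ)/(1 + 1.5 λ).
Solving: λ (I_D1 V_DS2 − I_D2 V_DS1) = I_D2 − I_D1, so λ = (1.99 − 1.35) / (1.35 × 7.18 − 1.99 × 1.5) = 0.64 / 6.71 = 0.0954 V⁻¹.

λ = 0.0954 V⁻¹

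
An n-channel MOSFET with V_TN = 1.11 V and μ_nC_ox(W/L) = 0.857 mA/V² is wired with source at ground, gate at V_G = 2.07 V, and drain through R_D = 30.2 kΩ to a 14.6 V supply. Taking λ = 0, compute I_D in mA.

I_D = 0.395 mA

V_GS = V_G = 2.07 V, so V_ov = 2.07 − 1.11 = 0.96 V.
Assume saturation: I_D = ½ k_n V_ov² = 0.5 × 0.857 × 0.96² = 0.395 mA, giving V_DS = V_DD − I_D R_D = 14.6 − 0.395 × 30.2 = 2.67 V.
V_DS = 2.67 V ≥ V_ov = 0.96 V, confirming saturation.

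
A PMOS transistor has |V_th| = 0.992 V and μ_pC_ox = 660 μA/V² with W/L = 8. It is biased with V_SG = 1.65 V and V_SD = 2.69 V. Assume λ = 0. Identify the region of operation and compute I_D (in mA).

k_p = μ_pC_ox · (W/L) = 5.28 mA/V².
V_ov = V_SG − |V_th| = 1.65 − 0.992 = 0.658 V.
Since V_SD = 2.69 V ≥ V_ov = 0.658 V, the device is in saturation.
I_D = ½ k_p V_ov² = 0.5 × 5.28 × 0.658² = 1.14 mA.

Saturation; I_D = 1.14 mA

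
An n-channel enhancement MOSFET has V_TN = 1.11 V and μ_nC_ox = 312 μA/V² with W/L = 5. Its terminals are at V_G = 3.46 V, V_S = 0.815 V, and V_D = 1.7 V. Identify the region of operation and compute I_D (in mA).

Triode; I_D = 1.51 mA

V_GS = V_G − V_S = 3.46 − 0.815 = 2.65 V; V_DS = V_D − V_S = 1.7 − 0.815 = 0.885 V.
k_n = μ_nC_ox · (W/L) = 1.56 mA/V².
V_ov = V_GS − V_TN = 2.65 − 1.11 = 1.53 V.
Since V_DS = 0.885 V < V_ov = 1.53 V, the device is in the triode region.
I_D = k_n [V_ov · V_DS − ½ V_DS²] = 1.56 × [1.53 × 0.885 − 0.5 × 0.885²] = 1.51 mA.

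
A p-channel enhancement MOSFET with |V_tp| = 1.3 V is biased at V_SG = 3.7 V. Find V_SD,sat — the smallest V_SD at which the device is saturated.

The boundary between triode and saturation is V_SD = V_SG − |V_tp| = V_ov.
V_ov = 3.7 − 1.3 = 2.4 V.

V_SD,sat = 2.40 V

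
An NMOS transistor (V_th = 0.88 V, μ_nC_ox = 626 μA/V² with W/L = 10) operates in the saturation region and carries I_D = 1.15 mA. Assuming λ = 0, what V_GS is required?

V_GS = 1.49 V

k_n = μ_nC_ox · (W/L) = 6.26 mA/V².
In saturation I_D = ½ k_n (V_GS − V_th)², so V_GS − V_th = √(2 I_D / k_n) = √(2 × 1.15 / 6.26) = 0.606 V.
V_GS = 0.88 + 0.606 = 1.49 V.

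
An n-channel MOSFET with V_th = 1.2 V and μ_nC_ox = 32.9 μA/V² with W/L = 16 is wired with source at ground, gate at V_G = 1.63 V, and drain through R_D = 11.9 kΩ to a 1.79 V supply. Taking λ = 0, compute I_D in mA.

I_D = 0.0487 mA

V_GS = V_G = 1.63 V, so V_ov = 1.63 − 1.2 = 0.43 V.
k_n = μ_nC_ox · (W/L) = 0.5264 mA/V².
Assume saturation: I_D = ½ k_n V_ov² = 0.5 × 0.5264 × 0.43² = 0.0487 mA, giving V_DS = V_DD − I_D R_D = 1.79 − 0.0487 × 11.9 = 1.21 V.
V_DS = 1.21 V ≥ V_ov = 0.43 V, confirming saturation.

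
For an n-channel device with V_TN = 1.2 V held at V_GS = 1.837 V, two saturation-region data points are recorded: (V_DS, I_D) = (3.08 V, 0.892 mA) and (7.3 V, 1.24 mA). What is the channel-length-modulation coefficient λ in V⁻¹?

With V_GS fixed, I_D ∝ (1 + λ V_DS) in saturation, so I_D2/I_D1 = (1 + λ V_DS2)/(1 + λ V_DS1).
1.24/0.892 = 1.39 = (1 + 7.3 λ)/(1 + 3.08 λ).
Solving: λ (I_D1 V_DS2 − I_D2 V_DS1) = I_D2 − I_D1, so λ = (1.24 − 0.892) / (0.892 × 7.3 − 1.24 × 3.08) = 0.348 / 2.69 = 0.129 V⁻¹.

λ = 0.129 V⁻¹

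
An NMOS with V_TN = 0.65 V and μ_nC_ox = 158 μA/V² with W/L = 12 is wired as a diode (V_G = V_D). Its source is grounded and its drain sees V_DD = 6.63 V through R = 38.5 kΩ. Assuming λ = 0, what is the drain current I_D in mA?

I_D = 0.145 mA

With gate tied to drain, V_GS = V_DS ≥ V_GS − V_TN, so the device is in saturation.
k_n = μ_nC_ox · (W/L) = 1.896 mA/V².
KCL at the drain: ½ k_n (V_GS − V_TN)² = (V_DD − V_GS)/R.
Let x = V_GS − 0.65. Then 36.5 x² + x − 5.98 = 0, giving x = 0.391 V (positive root), so V_GS = 1.04 V.
I_D = (V_DD − V_GS)/R = (6.63 − 1.04) / 38.5 = 0.145 mA.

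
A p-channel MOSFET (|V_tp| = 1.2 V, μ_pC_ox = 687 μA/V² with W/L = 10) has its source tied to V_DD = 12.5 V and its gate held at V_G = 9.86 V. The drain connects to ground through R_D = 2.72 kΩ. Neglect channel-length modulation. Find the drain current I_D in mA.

I_D = 4.39 mA

V_SG = V_DD − V_G = 12.5 − 9.86 = 2.64 V, so V_ov = 2.64 − 1.2 = 1.44 V.
k_p = μ_pC_ox · (W/L) = 6.87 mA/V².
Assume saturation: I_D = ½ k_p V_ov² = 0.5 × 6.87 × 1.44² = 7.12 mA, giving V_SD = V_DD − I_D R_D = 12.5 − 7.12 × 2.72 = -6.87 V.
But -6.87 V < V_ov = 1.44 V, so the device is actually in triode.
In triode I_D = k_p[V_ov V_SD − ½ V_SD²] and I_D = (V_DD − V_SD)/R_D. Equating: 9.34 V_SD² − 27.91 V_SD + 12.5 = 0, giving V_SD = 0.549 V (the root below V_ov).
I_D = (12.5 − 0.549) / 2.72 = 4.39 mA.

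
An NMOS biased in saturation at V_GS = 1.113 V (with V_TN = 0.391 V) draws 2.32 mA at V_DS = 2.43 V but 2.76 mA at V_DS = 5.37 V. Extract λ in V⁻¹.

With V_GS fixed, I_D ∝ (1 + λ V_DS) in saturation, so I_D2/I_D1 = (1 + λ V_DS2)/(1 + λ V_DS1).
2.76/2.32 = 1.19 = (1 + 5.37 λ)/(1 + 2.43 λ).
Solving: λ (I_D1 V_DS2 − I_D2 V_DS1) = I_D2 − I_D1, so λ = (2.76 − 2.32) / (2.32 × 5.37 − 2.76 × 2.43) = 0.44 / 5.75 = 0.0765 V⁻¹.

λ = 0.0765 V⁻¹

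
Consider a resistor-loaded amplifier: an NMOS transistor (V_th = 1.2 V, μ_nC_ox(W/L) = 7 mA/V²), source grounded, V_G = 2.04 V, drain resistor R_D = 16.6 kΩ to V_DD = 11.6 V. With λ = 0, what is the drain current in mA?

I_D = 0.691 mA

V_GS = V_G = 2.04 V, so V_ov = 2.04 − 1.2 = 0.84 V.
Assume saturation: I_D = ½ k_n V_ov² = 0.5 × 7 × 0.84² = 2.47 mA, giving V_DS = V_DD − I_D R_D = 11.6 − 2.47 × 16.6 = -29.4 V.
But -29.4 V < V_ov = 0.84 V, so the device is actually in triode.
In triode I_D = k_n[V_ov V_DS − ½ V_DS²] and I_D = (V_DD − V_DS)/R_D. Equating: 58.1 V_DS² − 98.61 V_DS + 11.6 = 0, giving V_DS = 0.127 V (the root below V_ov).
I_D = (11.6 − 0.127) / 16.6 = 0.691 mA.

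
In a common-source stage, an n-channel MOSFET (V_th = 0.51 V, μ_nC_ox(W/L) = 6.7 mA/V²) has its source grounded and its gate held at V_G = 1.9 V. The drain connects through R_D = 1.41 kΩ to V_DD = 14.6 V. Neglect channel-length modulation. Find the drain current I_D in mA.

V_GS = V_G = 1.9 V, so V_ov = 1.9 − 0.51 = 1.39 V.
Assume saturation: I_D = ½ k_n V_ov² = 0.5 × 6.7 × 1.39² = 6.47 mA, giving V_DS = V_DD − I_D R_D = 14.6 − 6.47 × 1.41 = 5.47 V.
V_DS = 5.47 V ≥ V_ov = 1.39 V, confirming saturation.

I_D = 6.47 mA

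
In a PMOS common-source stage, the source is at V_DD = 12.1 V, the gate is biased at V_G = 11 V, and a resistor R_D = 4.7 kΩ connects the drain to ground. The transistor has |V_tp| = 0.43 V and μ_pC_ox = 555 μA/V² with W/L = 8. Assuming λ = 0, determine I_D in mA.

I_D = 0.997 mA

V_SG = V_DD − V_G = 12.1 − 11 = 1.1 V, so V_ov = 1.1 − 0.43 = 0.67 V.
k_p = μ_pC_ox · (W/L) = 4.44 mA/V².
Assume saturation: I_D = ½ k_p V_ov² = 0.5 × 4.44 × 0.67² = 0.997 mA, giving V_SD = V_DD − I_D R_D = 12.1 − 0.997 × 4.7 = 7.42 V.
V_SD = 7.42 V ≥ V_ov = 0.67 V, confirming saturation.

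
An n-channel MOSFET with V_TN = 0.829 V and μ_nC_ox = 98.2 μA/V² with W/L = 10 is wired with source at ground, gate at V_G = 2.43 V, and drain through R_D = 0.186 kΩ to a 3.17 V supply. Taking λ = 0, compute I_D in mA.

I_D = 1.26 mA

V_GS = V_G = 2.43 V, so V_ov = 2.43 − 0.829 = 1.6 V.
k_n = μ_nC_ox · (W/L) = 0.982 mA/V².
Assume saturation: I_D = ½ k_n V_ov² = 0.5 × 0.982 × 1.6² = 1.26 mA, giving V_DS = V_DD − I_D R_D = 3.17 − 1.26 × 0.186 = 2.94 V.
V_DS = 2.94 V ≥ V_ov = 1.6 V, confirming saturation.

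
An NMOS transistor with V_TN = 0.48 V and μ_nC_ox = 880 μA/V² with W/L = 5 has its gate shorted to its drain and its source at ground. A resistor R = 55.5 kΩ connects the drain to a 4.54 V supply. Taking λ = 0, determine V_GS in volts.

V_GS = 0.658 V

With gate tied to drain, V_GS = V_DS ≥ V_GS − V_TN, so the device is in saturation.
k_n = μ_nC_ox · (W/L) = 4.4 mA/V².
KCL at the drain: ½ k_n (V_GS − V_TN)² = (V_DD − V_GS)/R.
Let x = V_GS − 0.48. Then 122 x² + x − 4.06 = 0, giving x = 0.178 V (positive root), so V_GS = 0.658 V.
I_D = (V_DD − V_GS)/R = (4.54 − 0.658) / 55.5 = 0.0699 mA.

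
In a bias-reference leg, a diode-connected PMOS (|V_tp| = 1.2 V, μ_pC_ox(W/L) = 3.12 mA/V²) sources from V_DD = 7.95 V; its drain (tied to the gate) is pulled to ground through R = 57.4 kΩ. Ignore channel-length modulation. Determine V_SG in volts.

V_SG = 1.47 V

With gate tied to drain, V_SG = V_SD ≥ V_SG − |V_tp|, so the device is in saturation.
KCL at the drain: ½ k_p (V_SG − |V_tp|)² = (V_DD − V_SG)/R.
Let x = V_SG − 1.2. Then 89.5 x² + x − 6.75 = 0, giving x = 0.269 V (positive root), so V_SG = 1.47 V.
I_D = (V_DD − V_SG)/R = (7.95 − 1.47) / 57.4 = 0.113 mA.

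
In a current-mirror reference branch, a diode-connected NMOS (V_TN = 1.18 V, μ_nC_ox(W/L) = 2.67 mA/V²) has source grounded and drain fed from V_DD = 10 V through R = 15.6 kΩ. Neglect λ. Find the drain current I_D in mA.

With gate tied to drain, V_GS = V_DS ≥ V_GS − V_TN, so the device is in saturation.
KCL at the drain: ½ k_n (V_GS − V_TN)² = (V_DD − V_GS)/R.
Let x = V_GS − 1.18. Then 20.8 x² + x − 8.82 = 0, giving x = 0.627 V (positive root), so V_GS = 1.81 V.
I_D = (V_DD − V_GS)/R = (10 − 1.81) / 15.6 = 0.525 mA.

I_D = 0.525 mA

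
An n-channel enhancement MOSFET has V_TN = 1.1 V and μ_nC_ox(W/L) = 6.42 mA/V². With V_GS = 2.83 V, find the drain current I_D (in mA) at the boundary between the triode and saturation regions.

At the boundary V_DS = V_ov = V_GS − V_TN = 2.83 − 1.1 = 1.73 V.
I_D = ½ k_n V_ov² = 0.5 × 6.42 × 1.73² = 9.61 mA.

I_D = 9.61 mA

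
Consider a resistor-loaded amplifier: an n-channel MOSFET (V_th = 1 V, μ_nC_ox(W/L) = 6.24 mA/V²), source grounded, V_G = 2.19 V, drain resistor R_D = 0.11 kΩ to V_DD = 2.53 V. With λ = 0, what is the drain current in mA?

I_D = 4.42 mA

V_GS = V_G = 2.19 V, so V_ov = 2.19 − 1 = 1.19 V.
Assume saturation: I_D = ½ k_n V_ov² = 0.5 × 6.24 × 1.19² = 4.42 mA, giving V_DS = V_DD − I_D R_D = 2.53 − 4.42 × 0.11 = 2.04 V.
V_DS = 2.04 V ≥ V_ov = 1.19 V, confirming saturation.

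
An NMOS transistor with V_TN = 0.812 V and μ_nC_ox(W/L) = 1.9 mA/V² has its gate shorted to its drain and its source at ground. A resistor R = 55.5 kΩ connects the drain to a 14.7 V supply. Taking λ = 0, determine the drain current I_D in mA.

I_D = 0.241 mA

With gate tied to drain, V_GS = V_DS ≥ V_GS − V_TN, so the device is in saturation.
KCL at the drain: ½ k_n (V_GS − V_TN)² = (V_DD − V_GS)/R.
Let x = V_GS − 0.812. Then 52.7 x² + x − 13.89 = 0, giving x = 0.504 V (positive root), so V_GS = 1.32 V.
I_D = (V_DD − V_GS)/R = (14.7 − 1.32) / 55.5 = 0.241 mA.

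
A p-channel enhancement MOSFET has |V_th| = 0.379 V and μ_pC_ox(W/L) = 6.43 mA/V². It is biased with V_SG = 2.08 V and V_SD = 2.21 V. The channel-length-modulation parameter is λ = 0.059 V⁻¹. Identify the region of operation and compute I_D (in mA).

Saturation; I_D = 10.5 mA

V_ov = V_SG − |V_th| = 2.08 − 0.379 = 1.7 V.
Since V_SD = 2.21 V ≥ V_ov = 1.7 V, the device is in saturation.
I_D = ½ k_p V_ov² (1 + λ V_SD) = 0.5 × 6.43 × 1.7² × (1 + 0.059 × 2.21) = 10.5 mA.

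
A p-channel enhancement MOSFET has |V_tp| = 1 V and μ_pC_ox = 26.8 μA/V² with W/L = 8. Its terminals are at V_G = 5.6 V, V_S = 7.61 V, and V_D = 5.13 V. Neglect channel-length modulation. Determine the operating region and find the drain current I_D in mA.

V_SG = V_S − V_G = 7.61 − 5.6 = 2.01 V; V_SD = V_S − V_D = 7.61 − 5.13 = 2.48 V.
k_p = μ_pC_ox · (W/L) = 0.2144 mA/V².
V_ov = V_SG − |V_tp| = 2.01 − 1 = 1.01 V.
Since V_SD = 2.48 V ≥ V_ov = 1.01 V, the device is in saturation.
I_D = ½ k_p V_ov² = 0.5 × 0.2144 × 1.01² = 0.109 mA.

Saturation; I_D = 0.109 mA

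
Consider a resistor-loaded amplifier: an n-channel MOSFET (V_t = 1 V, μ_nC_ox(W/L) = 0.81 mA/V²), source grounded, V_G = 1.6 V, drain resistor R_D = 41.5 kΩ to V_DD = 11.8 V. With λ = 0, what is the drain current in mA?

I_D = 0.146 mA

V_GS = V_G = 1.6 V, so V_ov = 1.6 − 1 = 0.6 V.
Assume saturation: I_D = ½ k_n V_ov² = 0.5 × 0.81 × 0.6² = 0.146 mA, giving V_DS = V_DD − I_D R_D = 11.8 − 0.146 × 41.5 = 5.75 V.
V_DS = 5.75 V ≥ V_ov = 0.6 V, confirming saturation.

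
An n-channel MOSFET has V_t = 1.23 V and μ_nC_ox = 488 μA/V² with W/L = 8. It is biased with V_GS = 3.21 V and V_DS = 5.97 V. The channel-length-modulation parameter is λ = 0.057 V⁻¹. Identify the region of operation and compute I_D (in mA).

k_n = μ_nC_ox · (W/L) = 3.904 mA/V².
V_ov = V_GS − V_t = 3.21 − 1.23 = 1.98 V.
Since V_DS = 5.97 V ≥ V_ov = 1.98 V, the device is in saturation.
I_D = ½ k_n V_ov² (1 + λ V_DS) = 0.5 × 3.904 × 1.98² × (1 + 0.057 × 5.97) = 10.3 mA.

Saturation; I_D = 10.3 mA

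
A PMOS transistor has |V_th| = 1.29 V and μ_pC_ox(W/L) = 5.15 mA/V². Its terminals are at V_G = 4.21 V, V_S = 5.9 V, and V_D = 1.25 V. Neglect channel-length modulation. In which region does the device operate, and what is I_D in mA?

V_SG = V_S − V_G = 5.9 − 4.21 = 1.69 V; V_SD = V_S − V_D = 5.9 − 1.25 = 4.65 V.
V_ov = V_SG − |V_th| = 1.69 − 1.29 = 0.4 V.
Since V_SD = 4.65 V ≥ V_ov = 0.4 V, the device is in saturation.
I_D = ½ k_p V_ov² = 0.5 × 5.15 × 0.4² = 0.412 mA.

Saturation; I_D = 0.412 mA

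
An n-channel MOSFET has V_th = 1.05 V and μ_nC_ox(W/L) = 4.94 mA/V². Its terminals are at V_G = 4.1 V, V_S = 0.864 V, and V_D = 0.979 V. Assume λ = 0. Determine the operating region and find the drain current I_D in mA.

V_GS = V_G − V_S = 4.1 − 0.864 = 3.24 V; V_DS = V_D − V_S = 0.979 − 0.864 = 0.115 V.
V_ov = V_GS − V_th = 3.24 − 1.05 = 2.19 V.
Since V_DS = 0.115 V < V_ov = 2.19 V, the device is in the triode region.
I_D = k_n [V_ov · V_DS − ½ V_DS²] = 4.94 × [2.19 × 0.115 − 0.5 × 0.115²] = 1.21 mA.

Triode; I_D = 1.21 mA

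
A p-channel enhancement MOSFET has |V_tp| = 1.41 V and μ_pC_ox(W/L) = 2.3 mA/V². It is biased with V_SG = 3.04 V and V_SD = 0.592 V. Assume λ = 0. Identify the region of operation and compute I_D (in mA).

Triode; I_D = 1.82 mA

V_ov = V_SG − |V_tp| = 3.04 − 1.41 = 1.63 V.
Since V_SD = 0.592 V < V_ov = 1.63 V, the device is in the triode region.
I_D = k_p [V_ov · V_SD − ½ V_SD²] = 2.3 × [1.63 × 0.592 − 0.5 × 0.592²] = 1.82 mA.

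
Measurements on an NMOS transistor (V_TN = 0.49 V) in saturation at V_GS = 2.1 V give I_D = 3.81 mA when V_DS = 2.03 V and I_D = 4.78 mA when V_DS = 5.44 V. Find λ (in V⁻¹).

With V_GS fixed, I_D ∝ (1 + λ V_DS) in saturation, so I_D2/I_D1 = (1 + λ V_DS2)/(1 + λ V_DS1).
4.78/3.81 = 1.255 = (1 + 5.44 λ)/(1 + 2.03 λ).
Solving: λ (I_D1 V_DS2 − I_D2 V_DS1) = I_D2 − I_D1, so λ = (4.78 − 3.81) / (3.81 × 5.44 − 4.78 × 2.03) = 0.97 / 11 = 0.088 V⁻¹.

λ = 0.0880 V⁻¹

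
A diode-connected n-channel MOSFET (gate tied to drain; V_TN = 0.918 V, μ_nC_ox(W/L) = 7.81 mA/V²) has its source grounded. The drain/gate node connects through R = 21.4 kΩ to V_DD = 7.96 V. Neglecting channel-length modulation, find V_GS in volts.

With gate tied to drain, V_GS = V_DS ≥ V_GS − V_TN, so the device is in saturation.
KCL at the drain: ½ k_n (V_GS − V_TN)² = (V_DD − V_GS)/R.
Let x = V_GS − 0.918. Then 83.6 x² + x − 7.042 = 0, giving x = 0.284 V (positive root), so V_GS = 1.2 V.
I_D = (V_DD − V_GS)/R = (7.96 − 1.2) / 21.4 = 0.316 mA.

V_GS = 1.20 V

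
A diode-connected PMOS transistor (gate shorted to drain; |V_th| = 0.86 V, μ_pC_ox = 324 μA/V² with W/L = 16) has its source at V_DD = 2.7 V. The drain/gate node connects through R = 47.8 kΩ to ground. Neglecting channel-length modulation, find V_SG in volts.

V_SG = 0.978 V

With gate tied to drain, V_SG = V_SD ≥ V_SG − |V_th|, so the device is in saturation.
k_p = μ_pC_ox · (W/L) = 5.184 mA/V².
KCL at the drain: ½ k_p (V_SG − |V_th|)² = (V_DD − V_SG)/R.
Let x = V_SG − 0.86. Then 124 x² + x − 1.84 = 0, giving x = 0.118 V (positive root), so V_SG = 0.978 V.
I_D = (V_DD − V_SG)/R = (2.7 − 0.978) / 47.8 = 0.036 mA.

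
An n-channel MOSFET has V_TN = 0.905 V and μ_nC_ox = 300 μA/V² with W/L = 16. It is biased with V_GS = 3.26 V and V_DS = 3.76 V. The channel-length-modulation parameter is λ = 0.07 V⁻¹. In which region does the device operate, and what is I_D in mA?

k_n = μ_nC_ox · (W/L) = 4.8 mA/V².
V_ov = V_GS − V_TN = 3.26 − 0.905 = 2.35 V.
Since V_DS = 3.76 V ≥ V_ov = 2.35 V, the device is in saturation.
I_D = ½ k_n V_ov² (1 + λ V_DS) = 0.5 × 4.8 × 2.35² × (1 + 0.07 × 3.76) = 16.8 mA.

Saturation; I_D = 16.8 mA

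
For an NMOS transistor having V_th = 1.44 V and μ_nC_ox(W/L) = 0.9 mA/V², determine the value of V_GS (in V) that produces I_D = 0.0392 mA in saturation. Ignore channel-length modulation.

In saturation I_D = ½ k_n (V_GS − V_th)², so V_GS − V_th = √(2 I_D / k_n) = √(2 × 0.0392 / 0.9) = 0.295 V.
V_GS = 1.44 + 0.295 = 1.74 V.

V_GS = 1.74 V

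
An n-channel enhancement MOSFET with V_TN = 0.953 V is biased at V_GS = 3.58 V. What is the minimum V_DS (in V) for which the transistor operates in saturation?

The boundary between triode and saturation is V_DS = V_GS − V_TN = V_ov.
V_ov = 3.58 − 0.953 = 2.63 V.

V_DS,sat = 2.63 V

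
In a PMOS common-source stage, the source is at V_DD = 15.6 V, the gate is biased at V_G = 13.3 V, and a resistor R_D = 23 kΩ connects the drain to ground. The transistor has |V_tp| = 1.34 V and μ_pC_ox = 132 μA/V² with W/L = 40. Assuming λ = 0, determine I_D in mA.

I_D = 0.672 mA

V_SG = V_DD − V_G = 15.6 − 13.3 = 2.3 V, so V_ov = 2.3 − 1.34 = 0.96 V.
k_p = μ_pC_ox · (W/L) = 5.28 mA/V².
Assume saturation: I_D = ½ k_p V_ov² = 0.5 × 5.28 × 0.96² = 2.43 mA, giving V_SD = V_DD − I_D R_D = 15.6 − 2.43 × 23 = -40.4 V.
But -40.4 V < V_ov = 0.96 V, so the device is actually in triode.
In triode I_D = k_p[V_ov V_SD − ½ V_SD²] and I_D = (V_DD − V_SD)/R_D. Equating: 60.7 V_SD² − 117.6 V_SD + 15.6 = 0, giving V_SD = 0.143 V (the root below V_ov).
I_D = (15.6 − 0.143) / 23 = 0.672 mA.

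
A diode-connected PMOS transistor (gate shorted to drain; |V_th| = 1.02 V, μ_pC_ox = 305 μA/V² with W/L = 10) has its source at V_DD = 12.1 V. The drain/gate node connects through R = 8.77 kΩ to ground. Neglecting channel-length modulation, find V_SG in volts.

V_SG = 1.89 V

With gate tied to drain, V_SG = V_SD ≥ V_SG − |V_th|, so the device is in saturation.
k_p = μ_pC_ox · (W/L) = 3.05 mA/V².
KCL at the drain: ½ k_p (V_SG − |V_th|)² = (V_DD − V_SG)/R.
Let x = V_SG − 1.02. Then 13.4 x² + x − 11.08 = 0, giving x = 0.874 V (positive root), so V_SG = 1.89 V.
I_D = (V_DD − V_SG)/R = (12.1 − 1.89) / 8.77 = 1.16 mA.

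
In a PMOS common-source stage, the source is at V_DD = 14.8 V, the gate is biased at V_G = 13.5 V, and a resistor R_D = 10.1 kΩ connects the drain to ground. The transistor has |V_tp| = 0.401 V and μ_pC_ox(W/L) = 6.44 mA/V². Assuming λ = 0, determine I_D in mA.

V_SG = V_DD − V_G = 14.8 − 13.5 = 1.3 V, so V_ov = 1.3 − 0.401 = 0.899 V.
Assume saturation: I_D = ½ k_p V_ov² = 0.5 × 6.44 × 0.899² = 2.6 mA, giving V_SD = V_DD − I_D R_D = 14.8 − 2.6 × 10.1 = -11.5 V.
But -11.5 V < V_ov = 0.899 V, so the device is actually in triode.
In triode I_D = k_p[V_ov V_SD − ½ V_SD²] and I_D = (V_DD − V_SD)/R_D. Equating: 32.5 V_SD² − 59.47 V_SD + 14.8 = 0, giving V_SD = 0.297 V (the root below V_ov).
I_D = (14.8 − 0.297) / 10.1 = 1.44 mA.

I_D = 1.44 mA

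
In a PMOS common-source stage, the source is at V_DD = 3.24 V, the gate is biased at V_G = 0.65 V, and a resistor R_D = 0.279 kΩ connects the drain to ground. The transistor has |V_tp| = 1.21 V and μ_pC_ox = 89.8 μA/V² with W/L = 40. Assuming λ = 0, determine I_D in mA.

I_D = 3.42 mA

V_SG = V_DD − V_G = 3.24 − 0.65 = 2.59 V, so V_ov = 2.59 − 1.21 = 1.38 V.
k_p = μ_pC_ox · (W/L) = 3.592 mA/V².
Assume saturation: I_D = ½ k_p V_ov² = 0.5 × 3.592 × 1.38² = 3.42 mA, giving V_SD = V_DD − I_D R_D = 3.24 − 3.42 × 0.279 = 2.29 V.
V_SD = 2.29 V ≥ V_ov = 1.38 V, confirming saturation.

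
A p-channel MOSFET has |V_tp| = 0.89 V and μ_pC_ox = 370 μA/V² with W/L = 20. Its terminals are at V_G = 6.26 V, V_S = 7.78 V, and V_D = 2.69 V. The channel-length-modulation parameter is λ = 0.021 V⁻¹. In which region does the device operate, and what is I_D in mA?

Saturation; I_D = 1.63 mA

V_SG = V_S − V_G = 7.78 − 6.26 = 1.52 V; V_SD = V_S − V_D = 7.78 − 2.69 = 5.09 V.
k_p = μ_pC_ox · (W/L) = 7.4 mA/V².
V_ov = V_SG − |V_tp| = 1.52 − 0.89 = 0.63 V.
Since V_SD = 5.09 V ≥ V_ov = 0.63 V, the device is in saturation.
I_D = ½ k_p V_ov² (1 + λ V_SD) = 0.5 × 7.4 × 0.63² × (1 + 0.021 × 5.09) = 1.63 mA.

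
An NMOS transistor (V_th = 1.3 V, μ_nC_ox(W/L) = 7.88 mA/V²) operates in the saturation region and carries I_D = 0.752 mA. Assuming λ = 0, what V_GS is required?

In saturation I_D = ½ k_n (V_GS − V_th)², so V_GS − V_th = √(2 I_D / k_n) = √(2 × 0.752 / 7.88) = 0.437 V.
V_GS = 1.3 + 0.437 = 1.74 V.

V_GS = 1.74 V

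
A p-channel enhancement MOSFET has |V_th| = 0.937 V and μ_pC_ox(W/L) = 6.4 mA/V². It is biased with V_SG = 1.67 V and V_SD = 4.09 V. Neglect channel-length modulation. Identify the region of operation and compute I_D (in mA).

Saturation; I_D = 1.72 mA

V_ov = V_SG − |V_th| = 1.67 − 0.937 = 0.733 V.
Since V_SD = 4.09 V ≥ V_ov = 0.733 V, the device is in saturation.
I_D = ½ k_p V_ov² = 0.5 × 6.4 × 0.733² = 1.72 mA.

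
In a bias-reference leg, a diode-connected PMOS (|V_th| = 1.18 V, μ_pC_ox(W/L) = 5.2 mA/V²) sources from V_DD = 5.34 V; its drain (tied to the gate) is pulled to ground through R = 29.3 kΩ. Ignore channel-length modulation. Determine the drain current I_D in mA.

With gate tied to drain, V_SG = V_SD ≥ V_SG − |V_th|, so the device is in saturation.
KCL at the drain: ½ k_p (V_SG − |V_th|)² = (V_DD − V_SG)/R.
Let x = V_SG − 1.18. Then 76.2 x² + x − 4.16 = 0, giving x = 0.227 V (positive root), so V_SG = 1.41 V.
I_D = (V_DD − V_SG)/R = (5.34 − 1.41) / 29.3 = 0.134 mA.

I_D = 0.134 mA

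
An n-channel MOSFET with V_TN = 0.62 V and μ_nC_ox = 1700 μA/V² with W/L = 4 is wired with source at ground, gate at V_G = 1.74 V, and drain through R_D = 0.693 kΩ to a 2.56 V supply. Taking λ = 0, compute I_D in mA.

I_D = 2.97 mA

V_GS = V_G = 1.74 V, so V_ov = 1.74 − 0.62 = 1.12 V.
k_n = μ_nC_ox · (W/L) = 6.8 mA/V².
Assume saturation: I_D = ½ k_n V_ov² = 0.5 × 6.8 × 1.12² = 4.26 mA, giving V_DS = V_DD − I_D R_D = 2.56 − 4.26 × 0.693 = -0.396 V.
But -0.396 V < V_ov = 1.12 V, so the device is actually in triode.
In triode I_D = k_n[V_ov V_DS − ½ V_DS²] and I_D = (V_DD − V_DS)/R_D. Equating: 2.36 V_DS² − 6.278 V_DS + 2.56 = 0, giving V_DS = 0.503 V (the root below V_ov).
I_D = (2.56 − 0.503) / 0.693 = 2.97 mA.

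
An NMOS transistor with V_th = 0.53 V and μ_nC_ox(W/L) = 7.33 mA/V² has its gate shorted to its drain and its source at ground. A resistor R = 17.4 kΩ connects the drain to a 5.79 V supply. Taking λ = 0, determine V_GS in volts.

V_GS = 0.809 V

With gate tied to drain, V_GS = V_DS ≥ V_GS − V_th, so the device is in saturation.
KCL at the drain: ½ k_n (V_GS − V_th)² = (V_DD − V_GS)/R.
Let x = V_GS − 0.53. Then 63.8 x² + x − 5.26 = 0, giving x = 0.279 V (positive root), so V_GS = 0.809 V.
I_D = (V_DD − V_GS)/R = (5.79 − 0.809) / 17.4 = 0.286 mA.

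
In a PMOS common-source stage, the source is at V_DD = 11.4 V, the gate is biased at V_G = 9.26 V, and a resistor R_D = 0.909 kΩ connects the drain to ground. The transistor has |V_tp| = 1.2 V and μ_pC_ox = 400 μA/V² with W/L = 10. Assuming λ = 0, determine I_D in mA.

V_SG = V_DD − V_G = 11.4 − 9.26 = 2.14 V, so V_ov = 2.14 − 1.2 = 0.94 V.
k_p = μ_pC_ox · (W/L) = 4 mA/V².
Assume saturation: I_D = ½ k_p V_ov² = 0.5 × 4 × 0.94² = 1.77 mA, giving V_SD = V_DD − I_D R_D = 11.4 − 1.77 × 0.909 = 9.79 V.
V_SD = 9.79 V ≥ V_ov = 0.94 V, confirming saturation.

I_D = 1.77 mA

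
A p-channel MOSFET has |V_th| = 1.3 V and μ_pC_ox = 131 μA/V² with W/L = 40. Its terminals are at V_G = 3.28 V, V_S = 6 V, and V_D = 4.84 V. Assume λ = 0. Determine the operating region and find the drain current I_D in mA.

V_SG = V_S − V_G = 6 − 3.28 = 2.72 V; V_SD = V_S − V_D = 6 − 4.84 = 1.16 V.
k_p = μ_pC_ox · (W/L) = 5.24 mA/V².
V_ov = V_SG − |V_th| = 2.72 − 1.3 = 1.42 V.
Since V_SD = 1.16 V < V_ov = 1.42 V, the device is in the triode region.
I_D = k_p [V_ov · V_SD − ½ V_SD²] = 5.24 × [1.42 × 1.16 − 0.5 × 1.16²] = 5.11 mA.

Triode; I_D = 5.11 mA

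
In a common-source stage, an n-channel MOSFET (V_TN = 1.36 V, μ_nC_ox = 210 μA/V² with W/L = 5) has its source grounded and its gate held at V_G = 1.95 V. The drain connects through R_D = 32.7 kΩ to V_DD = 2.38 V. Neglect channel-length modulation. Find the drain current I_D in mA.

V_GS = V_G = 1.95 V, so V_ov = 1.95 − 1.36 = 0.59 V.
k_n = μ_nC_ox · (W/L) = 1.05 mA/V².
Assume saturation: I_D = ½ k_n V_ov² = 0.5 × 1.05 × 0.59² = 0.183 mA, giving V_DS = V_DD − I_D R_D = 2.38 − 0.183 × 32.7 = -3.6 V.
But -3.6 V < V_ov = 0.59 V, so the device is actually in triode.
In triode I_D = k_n[V_ov V_DS − ½ V_DS²] and I_D = (V_DD − V_DS)/R_D. Equating: 17.2 V_DS² − 21.26 V_DS + 2.38 = 0, giving V_DS = 0.124 V (the root below V_ov).
I_D = (2.38 − 0.124) / 32.7 = 0.069 mA.

I_D = 0.0690 mA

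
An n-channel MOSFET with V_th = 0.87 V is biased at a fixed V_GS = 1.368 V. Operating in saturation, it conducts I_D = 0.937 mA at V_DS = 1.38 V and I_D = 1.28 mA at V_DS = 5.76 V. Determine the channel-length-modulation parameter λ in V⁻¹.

λ = 0.0945 V⁻¹

With V_GS fixed, I_D ∝ (1 + λ V_DS) in saturation, so I_D2/I_D1 = (1 + λ V_DS2)/(1 + λ V_DS1).
1.28/0.937 = 1.366 = (1 + 5.76 λ)/(1 + 1.38 λ).
Solving: λ (I_D1 V_DS2 − I_D2 V_DS1) = I_D2 − I_D1, so λ = (1.28 − 0.937) / (0.937 × 5.76 − 1.28 × 1.38) = 0.343 / 3.63 = 0.0945 V⁻¹.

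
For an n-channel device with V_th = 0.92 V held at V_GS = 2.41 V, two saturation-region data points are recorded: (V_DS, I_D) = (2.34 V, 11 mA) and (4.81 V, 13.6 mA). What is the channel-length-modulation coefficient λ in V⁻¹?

With V_GS fixed, I_D ∝ (1 + λ V_DS) in saturation, so I_D2/I_D1 = (1 + λ V_DS2)/(1 + λ V_DS1).
13.6/11 = 1.236 = (1 + 4.81 λ)/(1 + 2.34 λ).
Solving: λ (I_D1 V_DS2 − I_D2 V_DS1) = I_D2 − I_D1, so λ = (13.6 − 11) / (11 × 4.81 − 13.6 × 2.34) = 2.6 / 21.1 = 0.123 V⁻¹.

λ = 0.123 V⁻¹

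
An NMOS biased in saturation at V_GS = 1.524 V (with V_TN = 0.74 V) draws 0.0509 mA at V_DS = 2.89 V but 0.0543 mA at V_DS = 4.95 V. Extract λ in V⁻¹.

λ = 0.0358 V⁻¹

With V_GS fixed, I_D ∝ (1 + λ V_DS) in saturation, so I_D2/I_D1 = (1 + λ V_DS2)/(1 + λ V_DS1).
0.0543/0.0509 = 1.067 = (1 + 4.95 λ)/(1 + 2.89 λ).
Solving: λ (I_D1 V_DS2 − I_D2 V_DS1) = I_D2 − I_D1, so λ = (0.0543 − 0.0509) / (0.0509 × 4.95 − 0.0543 × 2.89) = 0.0034 / 0.095 = 0.0358 V⁻¹.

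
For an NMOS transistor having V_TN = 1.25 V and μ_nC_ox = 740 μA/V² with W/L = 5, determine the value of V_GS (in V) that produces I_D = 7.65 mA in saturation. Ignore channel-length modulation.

k_n = μ_nC_ox · (W/L) = 3.7 mA/V².
In saturation I_D = ½ k_n (V_GS − V_TN)², so V_GS − V_TN = √(2 I_D / k_n) = √(2 × 7.65 / 3.7) = 2.03 V.
V_GS = 1.25 + 2.03 = 3.28 V.

V_GS = 3.28 V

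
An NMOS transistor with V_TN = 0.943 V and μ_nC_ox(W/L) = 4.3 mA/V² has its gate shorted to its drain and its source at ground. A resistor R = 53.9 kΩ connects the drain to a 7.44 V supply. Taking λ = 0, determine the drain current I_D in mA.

I_D = 0.116 mA

With gate tied to drain, V_GS = V_DS ≥ V_GS − V_TN, so the device is in saturation.
KCL at the drain: ½ k_n (V_GS − V_TN)² = (V_DD − V_GS)/R.
Let x = V_GS − 0.943. Then 116 x² + x − 6.497 = 0, giving x = 0.233 V (positive root), so V_GS = 1.18 V.
I_D = (V_DD − V_GS)/R = (7.44 − 1.18) / 53.9 = 0.116 mA.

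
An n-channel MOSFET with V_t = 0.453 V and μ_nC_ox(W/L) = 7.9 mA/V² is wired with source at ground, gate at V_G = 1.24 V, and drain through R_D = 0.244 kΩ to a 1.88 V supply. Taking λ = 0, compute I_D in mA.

V_GS = V_G = 1.24 V, so V_ov = 1.24 − 0.453 = 0.787 V.
Assume saturation: I_D = ½ k_n V_ov² = 0.5 × 7.9 × 0.787² = 2.45 mA, giving V_DS = V_DD − I_D R_D = 1.88 − 2.45 × 0.244 = 1.28 V.
V_DS = 1.28 V ≥ V_ov = 0.787 V, confirming saturation.

I_D = 2.45 mA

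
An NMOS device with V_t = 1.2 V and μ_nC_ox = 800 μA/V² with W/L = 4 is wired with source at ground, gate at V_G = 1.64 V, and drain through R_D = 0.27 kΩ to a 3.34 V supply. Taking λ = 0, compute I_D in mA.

I_D = 0.310 mA

V_GS = V_G = 1.64 V, so V_ov = 1.64 − 1.2 = 0.44 V.
k_n = μ_nC_ox · (W/L) = 3.2 mA/V².
Assume saturation: I_D = ½ k_n V_ov² = 0.5 × 3.2 × 0.44² = 0.31 mA, giving V_DS = V_DD − I_D R_D = 3.34 − 0.31 × 0.27 = 3.26 V.
V_DS = 3.26 V ≥ V_ov = 0.44 V, confirming saturation.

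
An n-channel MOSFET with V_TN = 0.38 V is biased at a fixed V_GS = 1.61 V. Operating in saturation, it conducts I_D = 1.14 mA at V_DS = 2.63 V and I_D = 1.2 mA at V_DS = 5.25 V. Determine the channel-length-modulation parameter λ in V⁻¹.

λ = 0.0212 V⁻¹

With V_GS fixed, I_D ∝ (1 + λ V_DS) in saturation, so I_D2/I_D1 = (1 + λ V_DS2)/(1 + λ V_DS1).
1.2/1.14 = 1.053 = (1 + 5.25 λ)/(1 + 2.63 λ).
Solving: λ (I_D1 V_DS2 − I_D2 V_DS1) = I_D2 − I_D1, so λ = (1.2 − 1.14) / (1.14 × 5.25 − 1.2 × 2.63) = 0.06 / 2.83 = 0.0212 V⁻¹.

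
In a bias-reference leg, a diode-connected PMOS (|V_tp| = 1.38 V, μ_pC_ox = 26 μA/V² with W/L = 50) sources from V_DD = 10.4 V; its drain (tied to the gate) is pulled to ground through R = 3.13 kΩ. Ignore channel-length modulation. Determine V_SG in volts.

With gate tied to drain, V_SG = V_SD ≥ V_SG − |V_tp|, so the device is in saturation.
k_p = μ_pC_ox · (W/L) = 1.3 mA/V².
KCL at the drain: ½ k_p (V_SG − |V_tp|)² = (V_DD − V_SG)/R.
Let x = V_SG − 1.38. Then 2.03 x² + x − 9.02 = 0, giving x = 1.87 V (positive root), so V_SG = 3.25 V.
I_D = (V_DD − V_SG)/R = (10.4 − 3.25) / 3.13 = 2.28 mA.

V_SG = 3.25 V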